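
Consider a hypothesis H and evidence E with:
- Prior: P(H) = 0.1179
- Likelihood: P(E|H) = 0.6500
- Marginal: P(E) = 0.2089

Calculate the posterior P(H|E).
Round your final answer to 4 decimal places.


Using Bayes' theorem:

P(H|E) = P(E|H) × P(H) / P(E)
       = 0.6500 × 0.1179 / 0.2089
       = 0.07663500 / 0.2089
       = 0.3669

The evidence strengthens our belief in H.
Prior: 0.1179 → Posterior: 0.3669


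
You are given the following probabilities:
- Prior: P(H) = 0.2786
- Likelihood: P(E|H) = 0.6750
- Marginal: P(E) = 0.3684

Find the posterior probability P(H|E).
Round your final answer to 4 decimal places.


Using Bayes' theorem:

P(H|E) = P(E|H) × P(H) / P(E)
       = 0.6750 × 0.2786 / 0.3684
       = 0.18805500 / 0.3684
       = 0.5105

The evidence strengthens our belief in H.
Prior: 0.2786 → Posterior: 0.5105


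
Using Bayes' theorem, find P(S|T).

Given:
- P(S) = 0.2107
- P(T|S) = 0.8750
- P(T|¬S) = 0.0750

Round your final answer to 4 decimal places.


Bayes' theorem: P(S|T) = P(T|S) × P(S) / P(T)

Step 1: Calculate P(T) using law of total probability
P(T) = P(T|S)P(S) + P(T|¬S)P(¬S)
     = 0.8750 × 0.2107 + 0.0750 × 0.7893
     = 0.18436250 + 0.05919750
     = 0.24356000

Step 2: Apply Bayes' theorem
P(S|T) = P(T|S) × P(S) / P(T)
       = 0.18436250 / 0.24356000
       = 0.7569


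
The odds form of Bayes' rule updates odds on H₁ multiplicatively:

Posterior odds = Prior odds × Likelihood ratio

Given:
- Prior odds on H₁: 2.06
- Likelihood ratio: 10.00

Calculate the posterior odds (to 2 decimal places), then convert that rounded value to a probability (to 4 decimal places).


Step 1: Calculate posterior odds
Posterior odds = Prior odds × LR
               = 2.06 × 10.00
               = 20.60

Step 2: Convert to probability
P(H₁|E) = Posterior odds / (1 + Posterior odds)
       = 20.60 / (1 + 20.60)
       = 20.60 / 21.60
       = 0.9537

The evidence increased P(H₁) from 0.6732 to 0.9537.


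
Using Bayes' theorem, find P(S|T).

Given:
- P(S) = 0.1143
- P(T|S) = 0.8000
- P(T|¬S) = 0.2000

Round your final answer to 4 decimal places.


Bayes' theorem: P(S|T) = P(T|S) × P(S) / P(T)

Step 1: Calculate P(T) using law of total probability
P(T) = P(T|S)P(S) + P(T|¬S)P(¬S)
     = 0.8000 × 0.1143 + 0.2000 × 0.8857
     = 0.09144000 + 0.17714000
     = 0.26858000

Step 2: Apply Bayes' theorem
P(S|T) = P(T|S) × P(S) / P(T)
       = 0.09144000 / 0.26858000
       = 0.3405


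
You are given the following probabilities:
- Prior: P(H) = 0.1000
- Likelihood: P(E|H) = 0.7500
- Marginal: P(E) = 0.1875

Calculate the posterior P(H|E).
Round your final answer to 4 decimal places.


Using Bayes' theorem:

P(H|E) = P(E|H) × P(H) / P(E)
       = 0.7500 × 0.1000 / 0.1875
       = 0.07500000 / 0.1875
       = 0.4000

The evidence strengthens our belief in H.
Prior: 0.1000 → Posterior: 0.4000


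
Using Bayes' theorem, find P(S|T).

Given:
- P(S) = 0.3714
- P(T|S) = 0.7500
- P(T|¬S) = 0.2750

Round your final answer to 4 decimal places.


Bayes' theorem: P(S|T) = P(T|S) × P(S) / P(T)

Step 1: Calculate P(T) using law of total probability
P(T) = P(T|S)P(S) + P(T|¬S)P(¬S)
     = 0.7500 × 0.3714 + 0.2750 × 0.6286
     = 0.27855000 + 0.17286500
     = 0.45141500

Step 2: Apply Bayes' theorem
P(S|T) = P(T|S) × P(S) / P(T)
       = 0.27855000 / 0.45141500
       = 0.6171


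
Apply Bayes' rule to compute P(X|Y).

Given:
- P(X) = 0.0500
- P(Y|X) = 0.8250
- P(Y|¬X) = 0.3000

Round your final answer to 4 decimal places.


Bayes' theorem: P(X|Y) = P(Y|X) × P(X) / P(Y)

Step 1: Calculate P(Y) using law of total probability
P(Y) = P(Y|X)P(X) + P(Y|¬X)P(¬X)
     = 0.8250 × 0.0500 + 0.3000 × 0.9500
     = 0.04125000 + 0.28500000
     = 0.32625000

Step 2: Apply Bayes' theorem
P(X|Y) = P(Y|X) × P(X) / P(Y)
       = 0.04125000 / 0.32625000
       = 0.1264


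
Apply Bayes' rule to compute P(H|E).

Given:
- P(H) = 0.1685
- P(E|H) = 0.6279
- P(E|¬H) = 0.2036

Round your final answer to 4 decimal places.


Bayes' theorem: P(H|E) = P(E|H) × P(H) / P(E)

Step 1: Calculate P(E) using law of total probability
P(E) = P(E|H)P(H) + P(E|¬H)P(¬H)
     = 0.6279 × 0.1685 + 0.2036 × 0.8315
     = 0.10580115 + 0.16929340
     = 0.27509455

Step 2: Apply Bayes' theorem
P(H|E) = P(E|H) × P(H) / P(E)
       = 0.10580115 / 0.27509455
       = 0.3846


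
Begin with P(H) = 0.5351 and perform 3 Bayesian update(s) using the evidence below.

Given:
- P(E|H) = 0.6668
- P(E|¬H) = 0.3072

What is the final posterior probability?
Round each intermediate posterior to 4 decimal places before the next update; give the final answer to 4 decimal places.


Sequential Bayesian updating:

Initial prior: P(H) = 0.5351

Update 1:
  P(E) = 0.6668 × 0.5351 + 0.3072 × 0.4649 = 0.35680468 + 0.14281728 = 0.49962196
  P(H|E) = 0.35680468 / 0.49962196 = 0.7141

Update 2:
  P(E) = 0.6668 × 0.7141 + 0.3072 × 0.2859 = 0.47616188 + 0.08782848 = 0.56399036
  P(H|E) = 0.47616188 / 0.56399036 = 0.8443

Update 3:
  P(E) = 0.6668 × 0.8443 + 0.3072 × 0.1557 = 0.56297924 + 0.04783104 = 0.61081028
  P(H|E) = 0.56297924 / 0.61081028 = 0.9217

Final posterior: 0.9217


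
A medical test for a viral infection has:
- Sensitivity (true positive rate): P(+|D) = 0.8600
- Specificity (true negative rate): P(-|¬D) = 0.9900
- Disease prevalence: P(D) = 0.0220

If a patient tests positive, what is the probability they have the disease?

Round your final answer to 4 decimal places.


Let D = has disease, + = positive test

Given:
- P(D) = 0.0220 (prevalence)
- P(+|D) = 0.8600 (sensitivity)
- P(-|¬D) = 0.9900 (specificity)
- P(+|¬D) = 0.0100 (false positive rate = 1 - specificity)

Step 1: Find P(+)
P(+) = P(+|D)P(D) + P(+|¬D)P(¬D)
     = 0.8600 × 0.0220 + 0.0100 × 0.9780
     = 0.01892000 + 0.00978000
     = 0.02870000

Step 2: Apply Bayes' theorem for P(D|+)
P(D|+) = P(+|D)P(D) / P(+)
       = 0.01892000 / 0.02870000
       = 0.6592


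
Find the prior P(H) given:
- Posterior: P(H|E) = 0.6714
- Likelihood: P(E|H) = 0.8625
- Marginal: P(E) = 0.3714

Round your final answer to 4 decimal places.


From Bayes' theorem: P(H|E) = P(E|H) × P(H) / P(E)

Rearranging for P(H):
P(H) = P(H|E) × P(E) / P(E|H)
     = 0.6714 × 0.3714 / 0.8625
     = 0.24935796 / 0.8625
     = 0.2891


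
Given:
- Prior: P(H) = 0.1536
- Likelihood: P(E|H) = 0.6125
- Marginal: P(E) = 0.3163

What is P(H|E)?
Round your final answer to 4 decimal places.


Using Bayes' theorem:

P(H|E) = P(E|H) × P(H) / P(E)
       = 0.6125 × 0.1536 / 0.3163
       = 0.09408000 / 0.3163
       = 0.2974

The evidence strengthens our belief in H.
Prior: 0.1536 → Posterior: 0.2974


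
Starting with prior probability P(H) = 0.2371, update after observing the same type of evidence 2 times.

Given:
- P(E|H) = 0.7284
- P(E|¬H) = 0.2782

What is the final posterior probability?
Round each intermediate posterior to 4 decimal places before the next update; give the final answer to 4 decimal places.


Sequential Bayesian updating:

Initial prior: P(H) = 0.2371

Update 1:
  P(E) = 0.7284 × 0.2371 + 0.2782 × 0.7629 = 0.17270364 + 0.21223878 = 0.38494242
  P(H|E) = 0.17270364 / 0.38494242 = 0.4486

Update 2:
  P(E) = 0.7284 × 0.4486 + 0.2782 × 0.5514 = 0.32676024 + 0.15339948 = 0.48015972
  P(H|E) = 0.32676024 / 0.48015972 = 0.6805

Final posterior: 0.6805


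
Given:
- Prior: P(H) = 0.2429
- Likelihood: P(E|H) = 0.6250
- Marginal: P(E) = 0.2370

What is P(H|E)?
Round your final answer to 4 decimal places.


Using Bayes' theorem:

P(H|E) = P(E|H) × P(H) / P(E)
       = 0.6250 × 0.2429 / 0.2370
       = 0.15181250 / 0.2370
       = 0.6406

The evidence strengthens our belief in H.
Prior: 0.2429 → Posterior: 0.6406


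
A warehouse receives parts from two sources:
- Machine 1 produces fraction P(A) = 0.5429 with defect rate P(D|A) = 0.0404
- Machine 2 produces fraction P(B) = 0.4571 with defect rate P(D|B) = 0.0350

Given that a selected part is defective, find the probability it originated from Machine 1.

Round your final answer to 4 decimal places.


Let A = from Machine 1, D = defective

Given:
- P(A) = 0.5429, P(B) = 0.4571
- P(D|A) = 0.0404, P(D|B) = 0.0350

Step 1: Find P(D)
P(D) = P(D|A)P(A) + P(D|B)P(B)
     = 0.0404 × 0.5429 + 0.0350 × 0.4571
     = 0.02193316 + 0.01599850
     = 0.03793166

Step 2: Apply Bayes' theorem
P(A|D) = P(D|A)P(A) / P(D)
       = 0.02193316 / 0.03793166
       = 0.5782


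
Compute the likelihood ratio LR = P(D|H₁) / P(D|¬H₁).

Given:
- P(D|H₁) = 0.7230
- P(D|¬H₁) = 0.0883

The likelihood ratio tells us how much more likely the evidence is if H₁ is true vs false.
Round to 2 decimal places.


Likelihood Ratio (LR) = P(D|H₁) / P(D|¬H₁)

LR = 0.7230 / 0.0883
   = 8.19

The evidence is 8.19 times more likely if H₁ is true than if H₁ is false.
Since LR > 1, the evidence supports H₁ over ¬H₁.


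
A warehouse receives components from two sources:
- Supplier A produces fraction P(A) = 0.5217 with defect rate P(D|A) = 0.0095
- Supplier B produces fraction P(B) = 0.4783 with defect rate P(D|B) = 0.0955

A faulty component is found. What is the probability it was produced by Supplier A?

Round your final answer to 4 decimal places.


Let A = from Supplier A, D = faulty

Given:
- P(A) = 0.5217, P(B) = 0.4783
- P(D|A) = 0.0095, P(D|B) = 0.0955

Step 1: Find P(D)
P(D) = P(D|A)P(A) + P(D|B)P(B)
     = 0.0095 × 0.5217 + 0.0955 × 0.4783
     = 0.00495615 + 0.04567765
     = 0.05063380

Step 2: Apply Bayes' theorem
P(A|D) = P(D|A)P(A) / P(D)
       = 0.00495615 / 0.05063380
       = 0.0979


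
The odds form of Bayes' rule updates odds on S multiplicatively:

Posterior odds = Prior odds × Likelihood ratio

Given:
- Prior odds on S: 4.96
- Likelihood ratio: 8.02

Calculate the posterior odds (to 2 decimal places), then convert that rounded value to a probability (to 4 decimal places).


Step 1: Calculate posterior odds
Posterior odds = Prior odds × LR
               = 4.96 × 8.02
               = 39.78

Step 2: Convert to probability
P(S|E) = Posterior odds / (1 + Posterior odds)
       = 39.78 / (1 + 39.78)
       = 39.78 / 40.78
       = 0.9755

The evidence increased P(S) from 0.8322 to 0.9755.


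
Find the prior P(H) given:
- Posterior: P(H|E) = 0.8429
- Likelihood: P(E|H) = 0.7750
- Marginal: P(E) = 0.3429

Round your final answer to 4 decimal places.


From Bayes' theorem: P(H|E) = P(E|H) × P(H) / P(E)

Rearranging for P(H):
P(H) = P(H|E) × P(E) / P(E|H)
     = 0.8429 × 0.3429 / 0.7750
     = 0.28903041 / 0.7750
     = 0.3729


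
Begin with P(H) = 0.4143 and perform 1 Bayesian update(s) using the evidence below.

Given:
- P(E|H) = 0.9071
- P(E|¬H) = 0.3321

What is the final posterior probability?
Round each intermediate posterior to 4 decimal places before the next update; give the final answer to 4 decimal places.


Sequential Bayesian updating:

Initial prior: P(H) = 0.4143

Update 1:
  P(E) = 0.9071 × 0.4143 + 0.3321 × 0.5857 = 0.37581153 + 0.19451097 = 0.57032250
  P(H|E) = 0.37581153 / 0.57032250 = 0.6589

Final posterior: 0.6589


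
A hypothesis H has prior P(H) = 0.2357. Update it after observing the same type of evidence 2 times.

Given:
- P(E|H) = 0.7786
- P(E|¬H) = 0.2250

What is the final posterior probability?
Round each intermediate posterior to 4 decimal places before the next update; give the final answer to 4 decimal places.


Sequential Bayesian updating:

Initial prior: P(H) = 0.2357

Update 1:
  P(E) = 0.7786 × 0.2357 + 0.2250 × 0.7643 = 0.18351602 + 0.17196750 = 0.35548352
  P(H|E) = 0.18351602 / 0.35548352 = 0.5162

Update 2:
  P(E) = 0.7786 × 0.5162 + 0.2250 × 0.4838 = 0.40191332 + 0.10885500 = 0.51076832
  P(H|E) = 0.40191332 / 0.51076832 = 0.7869

Final posterior: 0.7869


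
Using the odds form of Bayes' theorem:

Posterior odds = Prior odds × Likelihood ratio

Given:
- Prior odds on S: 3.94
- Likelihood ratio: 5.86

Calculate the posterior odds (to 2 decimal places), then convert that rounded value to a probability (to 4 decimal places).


Step 1: Calculate posterior odds
Posterior odds = Prior odds × LR
               = 3.94 × 5.86
               = 23.09

Step 2: Convert to probability
P(S|E) = Posterior odds / (1 + Posterior odds)
       = 23.09 / (1 + 23.09)
       = 23.09 / 24.09
       = 0.9585

The evidence increased P(S) from 0.7976 to 0.9585.


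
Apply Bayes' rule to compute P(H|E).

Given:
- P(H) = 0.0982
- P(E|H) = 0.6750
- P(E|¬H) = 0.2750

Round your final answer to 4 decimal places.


Bayes' theorem: P(H|E) = P(E|H) × P(H) / P(E)

Step 1: Calculate P(E) using law of total probability
P(E) = P(E|H)P(H) + P(E|¬H)P(¬H)
     = 0.6750 × 0.0982 + 0.2750 × 0.9018
     = 0.06628500 + 0.24799500
     = 0.31428000

Step 2: Apply Bayes' theorem
P(H|E) = P(E|H) × P(H) / P(E)
       = 0.06628500 / 0.31428000
       = 0.2109


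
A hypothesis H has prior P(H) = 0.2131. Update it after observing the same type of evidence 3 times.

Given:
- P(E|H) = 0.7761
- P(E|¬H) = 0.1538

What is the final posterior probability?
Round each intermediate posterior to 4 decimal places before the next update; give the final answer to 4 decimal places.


Sequential Bayesian updating:

Initial prior: P(H) = 0.2131

Update 1:
  P(E) = 0.7761 × 0.2131 + 0.1538 × 0.7869 = 0.16538691 + 0.12102522 = 0.28641213
  P(H|E) = 0.16538691 / 0.28641213 = 0.5774

Update 2:
  P(E) = 0.7761 × 0.5774 + 0.1538 × 0.4226 = 0.44812014 + 0.06499588 = 0.51311602
  P(H|E) = 0.44812014 / 0.51311602 = 0.8733

Update 3:
  P(E) = 0.7761 × 0.8733 + 0.1538 × 0.1267 = 0.67776813 + 0.01948646 = 0.69725459
  P(H|E) = 0.67776813 / 0.69725459 = 0.9721

Final posterior: 0.9721


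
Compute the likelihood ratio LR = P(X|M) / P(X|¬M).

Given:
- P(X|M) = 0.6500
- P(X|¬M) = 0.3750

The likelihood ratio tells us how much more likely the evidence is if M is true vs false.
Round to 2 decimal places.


Likelihood Ratio (LR) = P(X|M) / P(X|¬M)

LR = 0.6500 / 0.3750
   = 1.73

The evidence is 1.73 times more likely if M is true than if M is false.
Since LR > 1, the evidence supports M over ¬M.


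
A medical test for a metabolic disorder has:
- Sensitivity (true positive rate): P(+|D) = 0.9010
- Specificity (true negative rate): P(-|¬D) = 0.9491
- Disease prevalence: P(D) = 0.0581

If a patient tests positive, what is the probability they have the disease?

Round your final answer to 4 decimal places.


Let D = has disease, + = positive test

Given:
- P(D) = 0.0581 (prevalence)
- P(+|D) = 0.9010 (sensitivity)
- P(-|¬D) = 0.9491 (specificity)
- P(+|¬D) = 0.0509 (false positive rate = 1 - specificity)

Step 1: Find P(+)
P(+) = P(+|D)P(D) + P(+|¬D)P(¬D)
     = 0.9010 × 0.0581 + 0.0509 × 0.9419
     = 0.05234810 + 0.04794271
     = 0.10029081

Step 2: Apply Bayes' theorem for P(D|+)
P(D|+) = P(+|D)P(D) / P(+)
       = 0.05234810 / 0.10029081
       = 0.5220


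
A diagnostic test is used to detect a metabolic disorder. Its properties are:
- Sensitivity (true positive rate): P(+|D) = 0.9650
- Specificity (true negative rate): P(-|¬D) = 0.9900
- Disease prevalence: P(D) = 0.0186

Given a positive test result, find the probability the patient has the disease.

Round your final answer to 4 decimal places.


Let D = has disease, + = positive test

Given:
- P(D) = 0.0186 (prevalence)
- P(+|D) = 0.9650 (sensitivity)
- P(-|¬D) = 0.9900 (specificity)
- P(+|¬D) = 0.0100 (false positive rate = 1 - specificity)

Step 1: Find P(+)
P(+) = P(+|D)P(D) + P(+|¬D)P(¬D)
     = 0.9650 × 0.0186 + 0.0100 × 0.9814
     = 0.01794900 + 0.00981400
     = 0.02776300

Step 2: Apply Bayes' theorem for P(D|+)
P(D|+) = P(+|D)P(D) / P(+)
       = 0.01794900 / 0.02776300
       = 0.6465


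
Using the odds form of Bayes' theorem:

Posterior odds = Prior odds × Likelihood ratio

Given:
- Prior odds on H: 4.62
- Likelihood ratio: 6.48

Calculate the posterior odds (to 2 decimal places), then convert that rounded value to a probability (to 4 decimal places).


Step 1: Calculate posterior odds
Posterior odds = Prior odds × LR
               = 4.62 × 6.48
               = 29.94

Step 2: Convert to probability
P(H|E) = Posterior odds / (1 + Posterior odds)
       = 29.94 / (1 + 29.94)
       = 29.94 / 30.94
       = 0.9677

The evidence increased P(H) from 0.8221 to 0.9677.


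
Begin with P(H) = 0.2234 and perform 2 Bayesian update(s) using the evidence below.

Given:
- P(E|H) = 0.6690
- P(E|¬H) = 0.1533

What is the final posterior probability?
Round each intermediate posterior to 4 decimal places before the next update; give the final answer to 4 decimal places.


Sequential Bayesian updating:

Initial prior: P(H) = 0.2234

Update 1:
  P(E) = 0.6690 × 0.2234 + 0.1533 × 0.7766 = 0.14945460 + 0.11905278 = 0.26850738
  P(H|E) = 0.14945460 / 0.26850738 = 0.5566

Update 2:
  P(E) = 0.6690 × 0.5566 + 0.1533 × 0.4434 = 0.37236540 + 0.06797322 = 0.44033862
  P(H|E) = 0.37236540 / 0.44033862 = 0.8456

Final posterior: 0.8456


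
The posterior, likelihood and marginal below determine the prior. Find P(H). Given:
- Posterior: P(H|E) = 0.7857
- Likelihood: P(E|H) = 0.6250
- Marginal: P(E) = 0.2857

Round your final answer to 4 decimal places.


From Bayes' theorem: P(H|E) = P(E|H) × P(H) / P(E)

Rearranging for P(H):
P(H) = P(H|E) × P(E) / P(E|H)
     = 0.7857 × 0.2857 / 0.6250
     = 0.22447449 / 0.6250
     = 0.3592


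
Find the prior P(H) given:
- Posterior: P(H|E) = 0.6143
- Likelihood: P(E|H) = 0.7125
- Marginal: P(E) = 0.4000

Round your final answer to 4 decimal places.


From Bayes' theorem: P(H|E) = P(E|H) × P(H) / P(E)

Rearranging for P(H):
P(H) = P(H|E) × P(E) / P(E|H)
     = 0.6143 × 0.4000 / 0.7125
     = 0.24572000 / 0.7125
     = 0.3449


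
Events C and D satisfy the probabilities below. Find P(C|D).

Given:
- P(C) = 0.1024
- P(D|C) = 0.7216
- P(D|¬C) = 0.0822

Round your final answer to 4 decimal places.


Bayes' theorem: P(C|D) = P(D|C) × P(C) / P(D)

Step 1: Calculate P(D) using law of total probability
P(D) = P(D|C)P(C) + P(D|¬C)P(¬C)
     = 0.7216 × 0.1024 + 0.0822 × 0.8976
     = 0.07389184 + 0.07378272
     = 0.14767456

Step 2: Apply Bayes' theorem
P(C|D) = P(D|C) × P(C) / P(D)
       = 0.07389184 / 0.14767456
       = 0.5004


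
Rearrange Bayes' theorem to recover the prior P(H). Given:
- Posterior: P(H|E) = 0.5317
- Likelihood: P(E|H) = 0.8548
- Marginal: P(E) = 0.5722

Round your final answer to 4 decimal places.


From Bayes' theorem: P(H|E) = P(E|H) × P(H) / P(E)

Rearranging for P(H):
P(H) = P(H|E) × P(E) / P(E|H)
     = 0.5317 × 0.5722 / 0.8548
     = 0.30423874 / 0.8548
     = 0.3559


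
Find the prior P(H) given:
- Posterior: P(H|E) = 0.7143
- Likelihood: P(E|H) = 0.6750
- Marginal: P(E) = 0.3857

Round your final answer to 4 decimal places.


From Bayes' theorem: P(H|E) = P(E|H) × P(H) / P(E)

Rearranging for P(H):
P(H) = P(H|E) × P(E) / P(E|H)
     = 0.7143 × 0.3857 / 0.6750
     = 0.27550551 / 0.6750
     = 0.4082


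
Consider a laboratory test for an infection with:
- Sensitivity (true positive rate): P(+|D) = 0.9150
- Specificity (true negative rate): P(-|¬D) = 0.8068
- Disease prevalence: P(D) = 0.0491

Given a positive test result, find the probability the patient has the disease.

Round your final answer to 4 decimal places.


Let D = has disease, + = positive test

Given:
- P(D) = 0.0491 (prevalence)
- P(+|D) = 0.9150 (sensitivity)
- P(-|¬D) = 0.8068 (specificity)
- P(+|¬D) = 0.1932 (false positive rate = 1 - specificity)

Step 1: Find P(+)
P(+) = P(+|D)P(D) + P(+|¬D)P(¬D)
     = 0.9150 × 0.0491 + 0.1932 × 0.9509
     = 0.04492650 + 0.18371388
     = 0.22864038

Step 2: Apply Bayes' theorem for P(D|+)
P(D|+) = P(+|D)P(D) / P(+)
       = 0.04492650 / 0.22864038
       = 0.1965


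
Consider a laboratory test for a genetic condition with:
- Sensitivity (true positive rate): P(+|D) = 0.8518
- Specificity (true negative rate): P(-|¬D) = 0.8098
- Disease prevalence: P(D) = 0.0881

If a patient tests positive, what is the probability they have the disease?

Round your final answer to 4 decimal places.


Let D = has disease, + = positive test

Given:
- P(D) = 0.0881 (prevalence)
- P(+|D) = 0.8518 (sensitivity)
- P(-|¬D) = 0.8098 (specificity)
- P(+|¬D) = 0.1902 (false positive rate = 1 - specificity)

Step 1: Find P(+)
P(+) = P(+|D)P(D) + P(+|¬D)P(¬D)
     = 0.8518 × 0.0881 + 0.1902 × 0.9119
     = 0.07504358 + 0.17344338
     = 0.24848696

Step 2: Apply Bayes' theorem for P(D|+)
P(D|+) = P(+|D)P(D) / P(+)
       = 0.07504358 / 0.24848696
       = 0.3020


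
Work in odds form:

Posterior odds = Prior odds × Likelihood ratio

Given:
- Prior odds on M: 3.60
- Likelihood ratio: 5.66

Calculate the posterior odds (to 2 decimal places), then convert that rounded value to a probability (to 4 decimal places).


Step 1: Calculate posterior odds
Posterior odds = Prior odds × LR
               = 3.60 × 5.66
               = 20.38

Step 2: Convert to probability
P(M|E) = Posterior odds / (1 + Posterior odds)
       = 20.38 / (1 + 20.38)
       = 20.38 / 21.38
       = 0.9532

The evidence increased P(M) from 0.7826 to 0.9532.


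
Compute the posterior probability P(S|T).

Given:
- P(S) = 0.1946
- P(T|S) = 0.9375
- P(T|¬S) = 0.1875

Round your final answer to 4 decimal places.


Bayes' theorem: P(S|T) = P(T|S) × P(S) / P(T)

Step 1: Calculate P(T) using law of total probability
P(T) = P(T|S)P(S) + P(T|¬S)P(¬S)
     = 0.9375 × 0.1946 + 0.1875 × 0.8054
     = 0.18243750 + 0.15101250
     = 0.33345000

Step 2: Apply Bayes' theorem
P(S|T) = P(T|S) × P(S) / P(T)
       = 0.18243750 / 0.33345000
       = 0.5471


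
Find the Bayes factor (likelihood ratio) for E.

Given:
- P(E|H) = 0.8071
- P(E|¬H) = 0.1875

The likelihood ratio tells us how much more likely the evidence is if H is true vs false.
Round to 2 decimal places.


Likelihood Ratio (LR) = P(E|H) / P(E|¬H)

LR = 0.8071 / 0.1875
   = 4.30

The evidence is 4.30 times more likely if H is true than if H is false.
LR > 1, so observing E raises the odds in favor of H.


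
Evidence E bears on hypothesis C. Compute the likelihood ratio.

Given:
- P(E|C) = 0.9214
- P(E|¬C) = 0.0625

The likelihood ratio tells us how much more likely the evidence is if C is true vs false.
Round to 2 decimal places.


Likelihood Ratio (LR) = P(E|C) / P(E|¬C)

LR = 0.9214 / 0.0625
   = 14.74

The evidence is 14.74 times more likely if C is true than if C is false.
Since LR > 1, the evidence supports C over ¬C.


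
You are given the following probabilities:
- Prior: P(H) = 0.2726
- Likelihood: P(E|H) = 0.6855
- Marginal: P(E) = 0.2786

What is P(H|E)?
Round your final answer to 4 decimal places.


Using Bayes' theorem:

P(H|E) = P(E|H) × P(H) / P(E)
       = 0.6855 × 0.2726 / 0.2786
       = 0.18686730 / 0.2786
       = 0.6707

The evidence strengthens our belief in H.
Prior: 0.2726 → Posterior: 0.6707


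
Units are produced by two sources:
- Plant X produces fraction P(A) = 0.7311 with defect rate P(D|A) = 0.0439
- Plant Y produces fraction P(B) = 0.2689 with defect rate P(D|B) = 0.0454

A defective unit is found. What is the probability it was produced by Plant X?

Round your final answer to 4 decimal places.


Let A = from Plant X, D = defective

Given:
- P(A) = 0.7311, P(B) = 0.2689
- P(D|A) = 0.0439, P(D|B) = 0.0454

Step 1: Find P(D)
P(D) = P(D|A)P(A) + P(D|B)P(B)
     = 0.0439 × 0.7311 + 0.0454 × 0.2689
     = 0.03209529 + 0.01220806
     = 0.04430335

Step 2: Apply Bayes' theorem
P(A|D) = P(D|A)P(A) / P(D)
       = 0.03209529 / 0.04430335
       = 0.7244


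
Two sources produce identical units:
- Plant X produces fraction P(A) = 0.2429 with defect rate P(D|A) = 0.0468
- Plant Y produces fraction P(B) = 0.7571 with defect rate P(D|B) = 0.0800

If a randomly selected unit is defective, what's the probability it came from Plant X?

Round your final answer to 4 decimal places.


Let A = from Plant X, D = defective

Given:
- P(A) = 0.2429, P(B) = 0.7571
- P(D|A) = 0.0468, P(D|B) = 0.0800

Step 1: Find P(D)
P(D) = P(D|A)P(A) + P(D|B)P(B)
     = 0.0468 × 0.2429 + 0.0800 × 0.7571
     = 0.01136772 + 0.06056800
     = 0.07193572

Step 2: Apply Bayes' theorem
P(A|D) = P(D|A)P(A) / P(D)
       = 0.01136772 / 0.07193572
       = 0.1580


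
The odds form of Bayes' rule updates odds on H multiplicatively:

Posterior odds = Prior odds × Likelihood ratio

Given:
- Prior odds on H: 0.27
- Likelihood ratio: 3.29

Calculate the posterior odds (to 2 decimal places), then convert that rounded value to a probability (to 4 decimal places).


Step 1: Calculate posterior odds
Posterior odds = Prior odds × LR
               = 0.27 × 3.29
               = 0.89

Step 2: Convert to probability
P(H|E) = Posterior odds / (1 + Posterior odds)
       = 0.89 / (1 + 0.89)
       = 0.89 / 1.89
       = 0.4709

The evidence increased P(H) from 0.2126 to 0.4709.


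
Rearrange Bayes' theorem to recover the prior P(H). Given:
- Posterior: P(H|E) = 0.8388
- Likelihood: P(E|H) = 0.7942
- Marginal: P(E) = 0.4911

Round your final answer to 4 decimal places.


From Bayes' theorem: P(H|E) = P(E|H) × P(H) / P(E)

Rearranging for P(H):
P(H) = P(H|E) × P(E) / P(E|H)
     = 0.8388 × 0.4911 / 0.7942
     = 0.41193468 / 0.7942
     = 0.5187


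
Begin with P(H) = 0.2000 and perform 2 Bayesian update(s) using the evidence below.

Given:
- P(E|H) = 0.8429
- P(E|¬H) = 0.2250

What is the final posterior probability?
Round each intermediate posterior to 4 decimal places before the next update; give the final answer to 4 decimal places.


Sequential Bayesian updating:

Initial prior: P(H) = 0.2000

Update 1:
  P(E) = 0.8429 × 0.2000 + 0.2250 × 0.8000 = 0.16858000 + 0.18000000 = 0.34858000
  P(H|E) = 0.16858000 / 0.34858000 = 0.4836

Update 2:
  P(E) = 0.8429 × 0.4836 + 0.2250 × 0.5164 = 0.40762644 + 0.11619000 = 0.52381644
  P(H|E) = 0.40762644 / 0.52381644 = 0.7782

Final posterior: 0.7782


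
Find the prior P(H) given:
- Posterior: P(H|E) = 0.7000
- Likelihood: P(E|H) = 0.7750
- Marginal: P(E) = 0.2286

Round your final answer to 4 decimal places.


From Bayes' theorem: P(H|E) = P(E|H) × P(H) / P(E)

Rearranging for P(H):
P(H) = P(H|E) × P(E) / P(E|H)
     = 0.7000 × 0.2286 / 0.7750
     = 0.16002000 / 0.7750
     = 0.2065


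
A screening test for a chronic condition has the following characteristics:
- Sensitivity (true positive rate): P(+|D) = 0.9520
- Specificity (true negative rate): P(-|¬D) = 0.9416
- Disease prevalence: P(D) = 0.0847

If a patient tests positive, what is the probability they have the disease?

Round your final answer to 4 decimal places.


Let D = has disease, + = positive test

Given:
- P(D) = 0.0847 (prevalence)
- P(+|D) = 0.9520 (sensitivity)
- P(-|¬D) = 0.9416 (specificity)
- P(+|¬D) = 0.0584 (false positive rate = 1 - specificity)

Step 1: Find P(+)
P(+) = P(+|D)P(D) + P(+|¬D)P(¬D)
     = 0.9520 × 0.0847 + 0.0584 × 0.9153
     = 0.08063440 + 0.05345352
     = 0.13408792

Step 2: Apply Bayes' theorem for P(D|+)
P(D|+) = P(+|D)P(D) / P(+)
       = 0.08063440 / 0.13408792
       = 0.6014


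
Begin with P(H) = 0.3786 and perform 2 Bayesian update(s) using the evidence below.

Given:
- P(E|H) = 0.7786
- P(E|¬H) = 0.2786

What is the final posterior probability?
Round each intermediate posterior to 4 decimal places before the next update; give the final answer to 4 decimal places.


Sequential Bayesian updating:

Initial prior: P(H) = 0.3786

Update 1:
  P(E) = 0.7786 × 0.3786 + 0.2786 × 0.6214 = 0.29477796 + 0.17312204 = 0.46790000
  P(H|E) = 0.29477796 / 0.46790000 = 0.6300

Update 2:
  P(E) = 0.7786 × 0.6300 + 0.2786 × 0.3700 = 0.49051800 + 0.10308200 = 0.59360000
  P(H|E) = 0.49051800 / 0.59360000 = 0.8263

Final posterior: 0.8263


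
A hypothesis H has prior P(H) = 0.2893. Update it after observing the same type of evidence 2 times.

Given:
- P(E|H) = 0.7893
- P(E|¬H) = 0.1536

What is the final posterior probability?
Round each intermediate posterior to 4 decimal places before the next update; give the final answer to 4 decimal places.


Sequential Bayesian updating:

Initial prior: P(H) = 0.2893

Update 1:
  P(E) = 0.7893 × 0.2893 + 0.1536 × 0.7107 = 0.22834449 + 0.10916352 = 0.33750801
  P(H|E) = 0.22834449 / 0.33750801 = 0.6766

Update 2:
  P(E) = 0.7893 × 0.6766 + 0.1536 × 0.3234 = 0.53404038 + 0.04967424 = 0.58371462
  P(H|E) = 0.53404038 / 0.58371462 = 0.9149

Final posterior: 0.9149


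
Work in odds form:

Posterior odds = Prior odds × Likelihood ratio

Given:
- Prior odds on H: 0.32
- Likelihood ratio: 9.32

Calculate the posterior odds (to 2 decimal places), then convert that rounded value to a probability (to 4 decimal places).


Step 1: Calculate posterior odds
Posterior odds = Prior odds × LR
               = 0.32 × 9.32
               = 2.98

Step 2: Convert to probability
P(H|E) = Posterior odds / (1 + Posterior odds)
       = 2.98 / (1 + 2.98)
       = 2.98 / 3.98
       = 0.7487

The evidence increased P(H) from 0.2424 to 0.7487.


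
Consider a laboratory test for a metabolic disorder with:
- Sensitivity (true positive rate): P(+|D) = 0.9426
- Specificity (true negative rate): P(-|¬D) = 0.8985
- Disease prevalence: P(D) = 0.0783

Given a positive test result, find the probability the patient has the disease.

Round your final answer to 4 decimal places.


Let D = has disease, + = positive test

Given:
- P(D) = 0.0783 (prevalence)
- P(+|D) = 0.9426 (sensitivity)
- P(-|¬D) = 0.8985 (specificity)
- P(+|¬D) = 0.1015 (false positive rate = 1 - specificity)

Step 1: Find P(+)
P(+) = P(+|D)P(D) + P(+|¬D)P(¬D)
     = 0.9426 × 0.0783 + 0.1015 × 0.9217
     = 0.07380558 + 0.09355255
     = 0.16735813

Step 2: Apply Bayes' theorem for P(D|+)
P(D|+) = P(+|D)P(D) / P(+)
       = 0.07380558 / 0.16735813
       = 0.4410


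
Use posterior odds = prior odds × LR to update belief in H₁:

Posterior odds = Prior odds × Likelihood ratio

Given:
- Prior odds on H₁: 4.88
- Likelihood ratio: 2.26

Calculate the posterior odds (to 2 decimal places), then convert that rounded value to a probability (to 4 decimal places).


Step 1: Calculate posterior odds
Posterior odds = Prior odds × LR
               = 4.88 × 2.26
               = 11.03

Step 2: Convert to probability
P(H₁|E) = Posterior odds / (1 + Posterior odds)
       = 11.03 / (1 + 11.03)
       = 11.03 / 12.03
       = 0.9169

The evidence increased P(H₁) from 0.8299 to 0.9169.


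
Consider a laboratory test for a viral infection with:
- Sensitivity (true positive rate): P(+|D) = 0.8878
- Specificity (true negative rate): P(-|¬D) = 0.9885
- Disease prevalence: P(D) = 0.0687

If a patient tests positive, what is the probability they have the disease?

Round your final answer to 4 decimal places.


Let D = has disease, + = positive test

Given:
- P(D) = 0.0687 (prevalence)
- P(+|D) = 0.8878 (sensitivity)
- P(-|¬D) = 0.9885 (specificity)
- P(+|¬D) = 0.0115 (false positive rate = 1 - specificity)

Step 1: Find P(+)
P(+) = P(+|D)P(D) + P(+|¬D)P(¬D)
     = 0.8878 × 0.0687 + 0.0115 × 0.9313
     = 0.06099186 + 0.01070995
     = 0.07170181

Step 2: Apply Bayes' theorem for P(D|+)
P(D|+) = P(+|D)P(D) / P(+)
       = 0.06099186 / 0.07170181
       = 0.8506


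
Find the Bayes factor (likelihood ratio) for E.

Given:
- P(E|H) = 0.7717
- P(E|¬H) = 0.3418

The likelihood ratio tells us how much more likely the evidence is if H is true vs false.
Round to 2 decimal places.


Likelihood Ratio (LR) = P(E|H) / P(E|¬H)

LR = 0.7717 / 0.3418
   = 2.26

The evidence is 2.26 times more likely if H is true than if H is false.
Because LR exceeds 1, E is evidence for H.


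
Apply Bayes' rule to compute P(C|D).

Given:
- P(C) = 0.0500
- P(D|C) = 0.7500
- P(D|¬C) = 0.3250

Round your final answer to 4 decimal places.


Bayes' theorem: P(C|D) = P(D|C) × P(C) / P(D)

Step 1: Calculate P(D) using law of total probability
P(D) = P(D|C)P(C) + P(D|¬C)P(¬C)
     = 0.7500 × 0.0500 + 0.3250 × 0.9500
     = 0.03750000 + 0.30875000
     = 0.34625000

Step 2: Apply Bayes' theorem
P(C|D) = P(D|C) × P(C) / P(D)
       = 0.03750000 / 0.34625000
       = 0.1083


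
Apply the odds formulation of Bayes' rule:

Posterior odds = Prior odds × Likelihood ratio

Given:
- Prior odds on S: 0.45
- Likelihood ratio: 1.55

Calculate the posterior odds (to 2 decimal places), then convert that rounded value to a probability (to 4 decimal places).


Step 1: Calculate posterior odds
Posterior odds = Prior odds × LR
               = 0.45 × 1.55
               = 0.70

Step 2: Convert to probability
P(S|E) = Posterior odds / (1 + Posterior odds)
       = 0.70 / (1 + 0.70)
       = 0.70 / 1.70
       = 0.4118

The evidence increased P(S) from 0.3103 to 0.4118.


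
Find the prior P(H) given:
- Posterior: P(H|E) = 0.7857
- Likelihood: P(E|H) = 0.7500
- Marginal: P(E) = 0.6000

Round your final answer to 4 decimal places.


From Bayes' theorem: P(H|E) = P(E|H) × P(H) / P(E)

Rearranging for P(H):
P(H) = P(H|E) × P(E) / P(E|H)
     = 0.7857 × 0.6000 / 0.7500
     = 0.47142000 / 0.7500
     = 0.6286


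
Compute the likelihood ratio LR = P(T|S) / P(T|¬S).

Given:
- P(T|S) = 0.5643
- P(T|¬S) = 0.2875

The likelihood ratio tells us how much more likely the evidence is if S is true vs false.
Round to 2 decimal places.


Likelihood Ratio (LR) = P(T|S) / P(T|¬S)

LR = 0.5643 / 0.2875
   = 1.96

The evidence is 1.96 times more likely if S is true than if S is false.
Because LR exceeds 1, T is evidence for S.


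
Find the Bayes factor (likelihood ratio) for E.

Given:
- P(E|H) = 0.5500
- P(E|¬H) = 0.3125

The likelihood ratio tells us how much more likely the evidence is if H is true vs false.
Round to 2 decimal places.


Likelihood Ratio (LR) = P(E|H) / P(E|¬H)

LR = 0.5500 / 0.3125
   = 1.76

The evidence is 1.76 times more likely if H is true than if H is false.
LR > 1, so observing E raises the odds in favor of H.


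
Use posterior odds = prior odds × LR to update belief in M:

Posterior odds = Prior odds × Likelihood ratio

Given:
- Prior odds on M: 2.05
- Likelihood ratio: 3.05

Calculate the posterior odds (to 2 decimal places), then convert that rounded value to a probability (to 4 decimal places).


Step 1: Calculate posterior odds
Posterior odds = Prior odds × LR
               = 2.05 × 3.05
               = 6.25

Step 2: Convert to probability
P(M|E) = Posterior odds / (1 + Posterior odds)
       = 6.25 / (1 + 6.25)
       = 6.25 / 7.25
       = 0.8621

The evidence increased P(M) from 0.6721 to 0.8621.


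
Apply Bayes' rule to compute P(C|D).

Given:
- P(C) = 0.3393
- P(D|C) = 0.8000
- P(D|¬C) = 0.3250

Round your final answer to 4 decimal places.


Bayes' theorem: P(C|D) = P(D|C) × P(C) / P(D)

Step 1: Calculate P(D) using law of total probability
P(D) = P(D|C)P(C) + P(D|¬C)P(¬C)
     = 0.8000 × 0.3393 + 0.3250 × 0.6607
     = 0.27144000 + 0.21472750
     = 0.48616750

Step 2: Apply Bayes' theorem
P(C|D) = P(D|C) × P(C) / P(D)
       = 0.27144000 / 0.48616750
       = 0.5583


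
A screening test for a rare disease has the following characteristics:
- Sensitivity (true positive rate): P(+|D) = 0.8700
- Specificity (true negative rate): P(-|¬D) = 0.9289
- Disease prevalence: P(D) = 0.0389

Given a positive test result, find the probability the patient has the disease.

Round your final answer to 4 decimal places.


Let D = has disease, + = positive test

Given:
- P(D) = 0.0389 (prevalence)
- P(+|D) = 0.8700 (sensitivity)
- P(-|¬D) = 0.9289 (specificity)
- P(+|¬D) = 0.0711 (false positive rate = 1 - specificity)

Step 1: Find P(+)
P(+) = P(+|D)P(D) + P(+|¬D)P(¬D)
     = 0.8700 × 0.0389 + 0.0711 × 0.9611
     = 0.03384300 + 0.06833421
     = 0.10217721

Step 2: Apply Bayes' theorem for P(D|+)
P(D|+) = P(+|D)P(D) / P(+)
       = 0.03384300 / 0.10217721
       = 0.3312


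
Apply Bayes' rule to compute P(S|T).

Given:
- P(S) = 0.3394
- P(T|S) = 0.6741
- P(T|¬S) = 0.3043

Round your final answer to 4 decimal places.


Bayes' theorem: P(S|T) = P(T|S) × P(S) / P(T)

Step 1: Calculate P(T) using law of total probability
P(T) = P(T|S)P(S) + P(T|¬S)P(¬S)
     = 0.6741 × 0.3394 + 0.3043 × 0.6606
     = 0.22878954 + 0.20102058
     = 0.42981012

Step 2: Apply Bayes' theorem
P(S|T) = P(T|S) × P(S) / P(T)
       = 0.22878954 / 0.42981012
       = 0.5323


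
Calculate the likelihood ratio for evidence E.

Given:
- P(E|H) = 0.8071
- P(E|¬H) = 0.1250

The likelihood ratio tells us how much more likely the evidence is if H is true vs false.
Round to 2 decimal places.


Likelihood Ratio (LR) = P(E|H) / P(E|¬H)

LR = 0.8071 / 0.1250
   = 6.46

The evidence is 6.46 times more likely if H is true than if H is false.
Since LR > 1, the evidence supports H over ¬H.


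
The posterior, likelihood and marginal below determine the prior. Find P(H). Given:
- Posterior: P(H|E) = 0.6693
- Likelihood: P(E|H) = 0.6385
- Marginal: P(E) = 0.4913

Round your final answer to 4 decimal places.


From Bayes' theorem: P(H|E) = P(E|H) × P(H) / P(E)

Rearranging for P(H):
P(H) = P(H|E) × P(E) / P(E|H)
     = 0.6693 × 0.4913 / 0.6385
     = 0.32882709 / 0.6385
     = 0.5150


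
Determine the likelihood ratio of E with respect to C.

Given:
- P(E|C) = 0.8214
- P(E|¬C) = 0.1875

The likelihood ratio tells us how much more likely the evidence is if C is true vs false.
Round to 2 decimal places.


Likelihood Ratio (LR) = P(E|C) / P(E|¬C)

LR = 0.8214 / 0.1875
   = 4.38

The evidence is 4.38 times more likely if C is true than if C is false.
Because LR exceeds 1, E is evidence for C.


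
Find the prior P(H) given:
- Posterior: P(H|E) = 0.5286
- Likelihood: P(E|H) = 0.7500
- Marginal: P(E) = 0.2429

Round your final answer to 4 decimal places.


From Bayes' theorem: P(H|E) = P(E|H) × P(H) / P(E)

Rearranging for P(H):
P(H) = P(H|E) × P(E) / P(E|H)
     = 0.5286 × 0.2429 / 0.7500
     = 0.12839694 / 0.7500
     = 0.1712


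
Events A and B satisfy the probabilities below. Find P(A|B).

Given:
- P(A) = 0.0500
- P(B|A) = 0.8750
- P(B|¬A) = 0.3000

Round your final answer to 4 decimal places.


Bayes' theorem: P(A|B) = P(B|A) × P(A) / P(B)

Step 1: Calculate P(B) using law of total probability
P(B) = P(B|A)P(A) + P(B|¬A)P(¬A)
     = 0.8750 × 0.0500 + 0.3000 × 0.9500
     = 0.04375000 + 0.28500000
     = 0.32875000

Step 2: Apply Bayes' theorem
P(A|B) = P(B|A) × P(A) / P(B)
       = 0.04375000 / 0.32875000
       = 0.1331


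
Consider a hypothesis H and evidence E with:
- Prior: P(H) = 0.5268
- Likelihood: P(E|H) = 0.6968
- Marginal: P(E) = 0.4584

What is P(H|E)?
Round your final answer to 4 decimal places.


Using Bayes' theorem:

P(H|E) = P(E|H) × P(H) / P(E)
       = 0.6968 × 0.5268 / 0.4584
       = 0.36707424 / 0.4584
       = 0.8008

The evidence strengthens our belief in H.
Prior: 0.5268 → Posterior: 0.8008


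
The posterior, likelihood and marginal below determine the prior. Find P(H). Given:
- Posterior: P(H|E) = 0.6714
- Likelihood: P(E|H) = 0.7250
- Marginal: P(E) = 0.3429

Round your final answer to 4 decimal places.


From Bayes' theorem: P(H|E) = P(E|H) × P(H) / P(E)

Rearranging for P(H):
P(H) = P(H|E) × P(E) / P(E|H)
     = 0.6714 × 0.3429 / 0.7250
     = 0.23022306 / 0.7250
     = 0.3175


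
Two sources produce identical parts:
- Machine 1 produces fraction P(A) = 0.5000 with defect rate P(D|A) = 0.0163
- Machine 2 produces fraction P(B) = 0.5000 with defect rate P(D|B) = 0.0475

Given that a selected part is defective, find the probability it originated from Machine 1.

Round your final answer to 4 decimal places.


Let A = from Machine 1, D = defective

Given:
- P(A) = 0.5000, P(B) = 0.5000
- P(D|A) = 0.0163, P(D|B) = 0.0475

Step 1: Find P(D)
P(D) = P(D|A)P(A) + P(D|B)P(B)
     = 0.0163 × 0.5000 + 0.0475 × 0.5000
     = 0.00815000 + 0.02375000
     = 0.03190000

Step 2: Apply Bayes' theorem
P(A|D) = P(D|A)P(A) / P(D)
       = 0.00815000 / 0.03190000
       = 0.2555


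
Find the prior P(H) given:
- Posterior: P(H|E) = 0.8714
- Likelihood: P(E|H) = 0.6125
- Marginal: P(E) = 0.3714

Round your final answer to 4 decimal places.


From Bayes' theorem: P(H|E) = P(E|H) × P(H) / P(E)

Rearranging for P(H):
P(H) = P(H|E) × P(E) / P(E|H)
     = 0.8714 × 0.3714 / 0.6125
     = 0.32363796 / 0.6125
     = 0.5284
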